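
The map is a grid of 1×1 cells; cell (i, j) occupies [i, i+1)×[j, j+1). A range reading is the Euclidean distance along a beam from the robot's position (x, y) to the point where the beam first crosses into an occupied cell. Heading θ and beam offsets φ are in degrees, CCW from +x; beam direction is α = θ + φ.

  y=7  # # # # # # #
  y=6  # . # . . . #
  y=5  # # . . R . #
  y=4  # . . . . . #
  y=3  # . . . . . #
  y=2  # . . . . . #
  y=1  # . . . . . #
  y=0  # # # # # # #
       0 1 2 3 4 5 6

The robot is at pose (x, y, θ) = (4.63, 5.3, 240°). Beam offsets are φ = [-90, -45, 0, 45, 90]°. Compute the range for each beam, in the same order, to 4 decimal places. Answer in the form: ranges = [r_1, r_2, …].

ranges = [1.8822, 3.7581, 4.9652, 4.4517, 1.5819]

beam 1: φ=-90°, α=150°
  d=(-0.8660,0.5000)  start (4,5)  tX=0.7275 tY=1.4000  stride 1/|dx|=1.1547 1/|dy|=2.0000
    cross x-line → (3,5), t=0.7275
    cross y-line → (3,6), t=1.4000
    cross x-line → (2,6), t=1.8822 (wall)
  → r_1 = 1.8822
beam 2: φ=-45°, α=195°
  d=(-0.9659,-0.2588)  start (4,5)  tX=0.6522 tY=1.1591  stride 1/|dx|=1.0353 1/|dy|=3.8637
    cross x-line → (3,5), t=0.6522
    cross y-line → (3,4), t=1.1591
    cross x-line → (2,4), t=1.6875
    cross x-line → (1,4), t=2.7228
    cross x-line → (0,4), t=3.7581 (wall)
  → r_2 = 3.7581
beam 3: φ=0°, α=240°
  d=(-0.5000,-0.8660)  start (4,5)  tX=1.2600 tY=0.3464  stride 1/|dx|=2.0000 1/|dy|=1.1547
    cross y-line → (4,4), t=0.3464
    cross x-line → (3,4), t=1.2600
    cross y-line → (3,3), t=1.5011
    cross y-line → (3,2), t=2.6558
    cross x-line → (2,2), t=3.2600
    cross y-line → (2,1), t=3.8105
    cross y-line → (2,0), t=4.9652 (wall)
  → r_3 = 4.9652
beam 4: φ=45°, α=285°
  d=(0.2588,-0.9659)  start (4,5)  tX=1.4296 tY=0.3106  stride 1/|dx|=3.8637 1/|dy|=1.0353
    cross y-line → (4,4), t=0.3106
    cross y-line → (4,3), t=1.3459
    cross x-line → (5,3), t=1.4296
    cross y-line → (5,2), t=2.3811
    cross y-line → (5,1), t=3.4164
    cross y-line → (5,0), t=4.4517 (wall)
  → r_4 = 4.4517
beam 5: φ=90°, α=330°
  d=(0.8660,-0.5000)  start (4,5)  tX=0.4272 tY=0.6000  stride 1/|dx|=1.1547 1/|dy|=2.0000
    cross x-line → (5,5), t=0.4272
    cross y-line → (5,4), t=0.6000
    cross x-line → (6,4), t=1.5819 (wall)
  → r_5 = 1.5819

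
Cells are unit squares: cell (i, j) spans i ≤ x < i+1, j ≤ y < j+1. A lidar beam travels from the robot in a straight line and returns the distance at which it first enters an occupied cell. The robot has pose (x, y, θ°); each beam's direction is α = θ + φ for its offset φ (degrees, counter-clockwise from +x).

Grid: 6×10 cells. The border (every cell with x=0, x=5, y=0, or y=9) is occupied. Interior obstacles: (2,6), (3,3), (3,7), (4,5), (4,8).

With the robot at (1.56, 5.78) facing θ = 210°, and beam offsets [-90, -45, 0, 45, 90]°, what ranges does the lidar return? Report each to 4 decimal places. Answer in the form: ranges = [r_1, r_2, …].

beam 1: φ=-90°, α=120°
  direction (-0.5000, 0.8660); cell (1,5); t to first gridline: x 1.1200, y 0.2540 (then +2.0000 / +1.1547)
    (1,6) via y @ 0.2540
    (0,6) via x @ 1.1200  # hit
  → r_1 = 1.1200
beam 2: φ=-45°, α=165°
  direction (-0.9659, 0.2588); cell (1,5); t to first gridline: x 0.5798, y 0.8500 (then +1.0353 / +3.8637)
    (0,5) via x @ 0.5798  # hit
  → r_2 = 0.5798
beam 3: φ=0°, α=210°
  direction (-0.8660, -0.5000); cell (1,5); t to first gridline: x 0.6466, y 1.5600 (then +1.1547 / +2.0000)
    (0,5) via x @ 0.6466  # hit
  → r_3 = 0.6466
beam 4: φ=45°, α=255°
  direction (-0.2588, -0.9659); cell (1,5); t to first gridline: x 2.1637, y 0.8075 (then +3.8637 / +1.0353)
    (1,4) via y @ 0.8075
    (1,3) via y @ 1.8428
    (0,3) via x @ 2.1637  # hit
  → r_4 = 2.1637
beam 5: φ=90°, α=300°
  direction (0.5000, -0.8660); cell (1,5); t to first gridline: x 0.8800, y 0.9007 (then +2.0000 / +1.1547)
    (2,5) via x @ 0.8800
    (2,4) via y @ 0.9007
    (2,3) via y @ 2.0554
    (3,3) via x @ 2.8800  # hit
  → r_5 = 2.8800

ranges = [1.1200, 0.5798, 0.6466, 2.1637, 2.8800]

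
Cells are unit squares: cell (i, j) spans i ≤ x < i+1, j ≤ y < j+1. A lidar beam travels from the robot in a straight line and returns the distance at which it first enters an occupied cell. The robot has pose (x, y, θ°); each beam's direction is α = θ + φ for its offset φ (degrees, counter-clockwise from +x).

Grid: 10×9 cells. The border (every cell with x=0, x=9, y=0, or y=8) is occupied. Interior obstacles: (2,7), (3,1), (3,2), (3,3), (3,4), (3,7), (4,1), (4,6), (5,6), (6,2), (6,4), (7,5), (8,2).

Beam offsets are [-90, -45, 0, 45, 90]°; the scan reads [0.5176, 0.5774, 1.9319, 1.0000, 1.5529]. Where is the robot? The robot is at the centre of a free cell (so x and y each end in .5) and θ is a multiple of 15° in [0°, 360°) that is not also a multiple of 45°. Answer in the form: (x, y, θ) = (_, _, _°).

(x, y, θ) = (8.5, 4.5, 75°)

Enumerate (i+0.5, j+0.5, θ) over the 43 free cells and 16 admissible headings. For each, cast all 5 beams and compare to the given ranges.
  (7.5, 4.5, 105°): beam 1 = 1.5529 ≠ 0.5176 ✗
  (6.5, 5.5, 285°): beam 1 = 2.5882 ≠ 0.5176 ✗
  (7.5, 7.5, 195°): beam 2 = 1.0000 ≠ 0.5774 ✗
  …
  (8.5, 4.5, 75°): r_1=0.5176, r_2=0.5774, r_3=1.9319, r_4=1.0000, r_5=1.5529 — all match ✓
No second candidate reproduces the full scan.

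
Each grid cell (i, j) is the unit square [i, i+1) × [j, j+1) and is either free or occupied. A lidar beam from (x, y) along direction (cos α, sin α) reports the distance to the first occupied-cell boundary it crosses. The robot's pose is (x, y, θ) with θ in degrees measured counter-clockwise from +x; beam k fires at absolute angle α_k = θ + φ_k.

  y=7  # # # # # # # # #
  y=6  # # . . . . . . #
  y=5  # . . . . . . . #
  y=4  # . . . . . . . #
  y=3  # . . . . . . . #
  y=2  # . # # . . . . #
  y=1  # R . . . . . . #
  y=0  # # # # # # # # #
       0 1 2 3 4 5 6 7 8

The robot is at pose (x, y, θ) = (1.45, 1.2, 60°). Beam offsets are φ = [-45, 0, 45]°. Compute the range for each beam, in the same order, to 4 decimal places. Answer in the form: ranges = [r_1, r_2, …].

ranges = [6.7811, 1.1000, 1.7387]

beam 1: φ=-45°, α=15°
  direction (0.9659, 0.2588); cell (1,1); t to first gridline: x 0.5694, y 3.0910 (then +1.0353 / +3.8637)
    (2,1) via x @ 0.5694
    (3,1) via x @ 1.6047
    (4,1) via x @ 2.6400
    (4,2) via y @ 3.0910
    (5,2) via x @ 3.6752
    (6,2) via x @ 4.7105
    (7,2) via x @ 5.7458
    (8,2) via x @ 6.7811  # hit
  → r_1 = 6.7811
beam 2: φ=0°, α=60°
  direction (0.5000, 0.8660); cell (1,1); t to first gridline: x 1.1000, y 0.9238 (then +2.0000 / +1.1547)
    (1,2) via y @ 0.9238
    (2,2) via x @ 1.1000  # hit
  → r_2 = 1.1000
beam 3: φ=45°, α=105°
  direction (-0.2588, 0.9659); cell (1,1); t to first gridline: x 1.7387, y 0.8282 (then +3.8637 / +1.0353)
    (1,2) via y @ 0.8282
    (0,2) via x @ 1.7387  # hit
  → r_3 = 1.7387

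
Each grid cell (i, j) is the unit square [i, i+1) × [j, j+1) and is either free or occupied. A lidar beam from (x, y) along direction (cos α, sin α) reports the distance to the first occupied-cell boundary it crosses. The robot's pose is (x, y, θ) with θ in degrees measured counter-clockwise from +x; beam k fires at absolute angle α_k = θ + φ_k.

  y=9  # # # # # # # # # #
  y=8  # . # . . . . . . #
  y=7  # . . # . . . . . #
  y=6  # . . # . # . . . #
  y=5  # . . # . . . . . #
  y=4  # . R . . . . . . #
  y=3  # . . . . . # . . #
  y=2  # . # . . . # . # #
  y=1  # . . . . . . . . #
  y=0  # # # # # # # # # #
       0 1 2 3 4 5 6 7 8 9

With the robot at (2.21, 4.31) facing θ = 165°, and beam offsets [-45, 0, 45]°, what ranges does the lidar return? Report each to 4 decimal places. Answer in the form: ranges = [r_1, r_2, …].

beam 1: φ=-45°, α=120°
  cosα=-0.5000 sinα=0.8660 | (2,4) | tMaxX 0.4200 tMaxY 0.7967 | tΔX 2.0000 tΔY 1.1547
    t=0.4200 [x] (1,4)
    t=0.7967 [y] (1,5)
    t=1.9514 [y] (1,6)
    t=2.4200 [x] (0,6) — stop
  → r_1 = 2.4200
beam 2: φ=0°, α=165°
  cosα=-0.9659 sinα=0.2588 | (2,4) | tMaxX 0.2174 tMaxY 2.6660 | tΔX 1.0353 tΔY 3.8637
    t=0.2174 [x] (1,4)
    t=1.2527 [x] (0,4) — stop
  → r_2 = 1.2527
beam 3: φ=45°, α=210°
  cosα=-0.8660 sinα=-0.5000 | (2,4) | tMaxX 0.2425 tMaxY 0.6200 | tΔX 1.1547 tΔY 2.0000
    t=0.2425 [x] (1,4)
    t=0.6200 [y] (1,3)
    t=1.3972 [x] (0,3) — stop
  → r_3 = 1.3972

ranges = [2.4200, 1.2527, 1.3972]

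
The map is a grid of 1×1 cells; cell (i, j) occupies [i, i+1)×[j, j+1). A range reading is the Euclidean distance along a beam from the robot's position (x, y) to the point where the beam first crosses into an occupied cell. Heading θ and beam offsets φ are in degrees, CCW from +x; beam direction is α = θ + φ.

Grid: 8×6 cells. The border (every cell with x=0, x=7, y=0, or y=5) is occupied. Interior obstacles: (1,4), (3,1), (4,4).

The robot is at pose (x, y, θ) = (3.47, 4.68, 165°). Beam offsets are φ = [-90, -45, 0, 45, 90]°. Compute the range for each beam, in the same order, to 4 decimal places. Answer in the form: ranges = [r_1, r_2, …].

ranges = [0.3313, 0.3695, 1.2364, 2.8521, 3.8098]

beam 1: φ=-90°, α=75°
  d=(0.2588,0.9659)  start (3,4)  tX=2.0478 tY=0.3313  stride 1/|dx|=3.8637 1/|dy|=1.0353
    cross y-line → (3,5), t=0.3313 (wall)
  → r_1 = 0.3313
beam 2: φ=-45°, α=120°
  d=(-0.5000,0.8660)  start (3,4)  tX=0.9400 tY=0.3695  stride 1/|dx|=2.0000 1/|dy|=1.1547
    cross y-line → (3,5), t=0.3695 (wall)
  → r_2 = 0.3695
beam 3: φ=0°, α=165°
  d=(-0.9659,0.2588)  start (3,4)  tX=0.4866 tY=1.2364  stride 1/|dx|=1.0353 1/|dy|=3.8637
    cross x-line → (2,4), t=0.4866
    cross y-line → (2,5), t=1.2364 (wall)
  → r_3 = 1.2364
beam 4: φ=45°, α=210°
  d=(-0.8660,-0.5000)  start (3,4)  tX=0.5427 tY=1.3600  stride 1/|dx|=1.1547 1/|dy|=2.0000
    cross x-line → (2,4), t=0.5427
    cross y-line → (2,3), t=1.3600
    cross x-line → (1,3), t=1.6974
    cross x-line → (0,3), t=2.8521 (wall)
  → r_4 = 2.8521
beam 5: φ=90°, α=255°
  d=(-0.2588,-0.9659)  start (3,4)  tX=1.8159 tY=0.7040  stride 1/|dx|=3.8637 1/|dy|=1.0353
    cross y-line → (3,3), t=0.7040
    cross y-line → (3,2), t=1.7393
    cross x-line → (2,2), t=1.8159
    cross y-line → (2,1), t=2.7745
    cross y-line → (2,0), t=3.8098 (wall)
  → r_5 = 3.8098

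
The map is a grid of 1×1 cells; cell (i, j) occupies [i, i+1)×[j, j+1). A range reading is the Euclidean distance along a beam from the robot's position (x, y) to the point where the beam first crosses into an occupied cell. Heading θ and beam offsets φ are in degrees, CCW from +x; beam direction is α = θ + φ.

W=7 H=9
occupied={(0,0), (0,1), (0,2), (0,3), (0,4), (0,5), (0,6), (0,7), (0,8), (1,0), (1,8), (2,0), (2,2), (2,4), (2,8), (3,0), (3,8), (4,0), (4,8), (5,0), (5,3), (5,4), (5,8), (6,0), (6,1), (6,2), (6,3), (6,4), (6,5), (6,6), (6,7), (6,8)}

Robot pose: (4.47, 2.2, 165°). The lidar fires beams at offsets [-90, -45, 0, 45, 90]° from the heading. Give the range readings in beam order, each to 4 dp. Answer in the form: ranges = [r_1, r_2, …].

ranges = [2.0478, 2.9400, 1.5219, 2.4000, 1.2423]

beam 1: φ=-90°, α=75°
  dir = (cos 75°, sin 75°) = (0.2588, 0.9659); from cell (4,2)
  next x-line at t=2.0478, next y-line at t=0.8282; Δt_x=3.8637, Δt_y=1.0353
    y: enter (4,3) at t=0.8282
    y: enter (4,4) at t=1.8635
    x: enter (5,4) at t=2.0478 ← occupied
  → r_1 = 2.0478
beam 2: φ=-45°, α=120°
  dir = (cos 120°, sin 120°) = (-0.5000, 0.8660); from cell (4,2)
  next x-line at t=0.9400, next y-line at t=0.9238; Δt_x=2.0000, Δt_y=1.1547
    y: enter (4,3) at t=0.9238
    x: enter (3,3) at t=0.9400
    y: enter (3,4) at t=2.0785
    x: enter (2,4) at t=2.9400 ← occupied
  → r_2 = 2.9400
beam 3: φ=0°, α=165°
  dir = (cos 165°, sin 165°) = (-0.9659, 0.2588); from cell (4,2)
  next x-line at t=0.4866, next y-line at t=3.0910; Δt_x=1.0353, Δt_y=3.8637
    x: enter (3,2) at t=0.4866
    x: enter (2,2) at t=1.5219 ← occupied
  → r_3 = 1.5219
beam 4: φ=45°, α=210°
  dir = (cos 210°, sin 210°) = (-0.8660, -0.5000); from cell (4,2)
  next x-line at t=0.5427, next y-line at t=0.4000; Δt_x=1.1547, Δt_y=2.0000
    y: enter (4,1) at t=0.4000
    x: enter (3,1) at t=0.5427
    x: enter (2,1) at t=1.6974
    y: enter (2,0) at t=2.4000 ← occupied
  → r_4 = 2.4000
beam 5: φ=90°, α=255°
  dir = (cos 255°, sin 255°) = (-0.2588, -0.9659); from cell (4,2)
  next x-line at t=1.8159, next y-line at t=0.2071; Δt_x=3.8637, Δt_y=1.0353
    y: enter (4,1) at t=0.2071
    y: enter (4,0) at t=1.2423 ← occupied
  → r_5 = 1.2423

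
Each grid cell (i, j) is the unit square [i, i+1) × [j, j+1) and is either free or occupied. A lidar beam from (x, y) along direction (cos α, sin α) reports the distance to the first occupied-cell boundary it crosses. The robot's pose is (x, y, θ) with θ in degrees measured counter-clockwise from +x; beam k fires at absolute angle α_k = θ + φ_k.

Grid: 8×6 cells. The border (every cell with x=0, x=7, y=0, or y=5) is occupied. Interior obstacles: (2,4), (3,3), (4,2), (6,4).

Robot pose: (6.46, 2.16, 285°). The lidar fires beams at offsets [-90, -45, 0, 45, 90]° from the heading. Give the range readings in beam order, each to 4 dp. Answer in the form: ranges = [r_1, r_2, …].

beam 1: φ=-90°, α=195°
  dir = (cos 195°, sin 195°) = (-0.9659, -0.2588); from cell (6,2)
  next x-line at t=0.4762, next y-line at t=0.6182; Δt_x=1.0353, Δt_y=3.8637
    x: enter (5,2) at t=0.4762
    y: enter (5,1) at t=0.6182
    x: enter (4,1) at t=1.5115
    x: enter (3,1) at t=2.5468
    x: enter (2,1) at t=3.5821
    y: enter (2,0) at t=4.4819 ← occupied
  → r_1 = 4.4819
beam 2: φ=-45°, α=240°
  dir = (cos 240°, sin 240°) = (-0.5000, -0.8660); from cell (6,2)
  next x-line at t=0.9200, next y-line at t=0.1848; Δt_x=2.0000, Δt_y=1.1547
    y: enter (6,1) at t=0.1848
    x: enter (5,1) at t=0.9200
    y: enter (5,0) at t=1.3395 ← occupied
  → r_2 = 1.3395
beam 3: φ=0°, α=285°
  dir = (cos 285°, sin 285°) = (0.2588, -0.9659); from cell (6,2)
  next x-line at t=2.0864, next y-line at t=0.1656; Δt_x=3.8637, Δt_y=1.0353
    y: enter (6,1) at t=0.1656
    y: enter (6,0) at t=1.2009 ← occupied
  → r_3 = 1.2009
beam 4: φ=45°, α=330°
  dir = (cos 330°, sin 330°) = (0.8660, -0.5000); from cell (6,2)
  next x-line at t=0.6235, next y-line at t=0.3200; Δt_x=1.1547, Δt_y=2.0000
    y: enter (6,1) at t=0.3200
    x: enter (7,1) at t=0.6235 ← occupied
  → r_4 = 0.6235
beam 5: φ=90°, α=15°
  dir = (cos 15°, sin 15°) = (0.9659, 0.2588); from cell (6,2)
  next x-line at t=0.5590, next y-line at t=3.2455; Δt_x=1.0353, Δt_y=3.8637
    x: enter (7,2) at t=0.5590 ← occupied
  → r_5 = 0.5590

ranges = [4.4819, 1.3395, 1.2009, 0.6235, 0.5590]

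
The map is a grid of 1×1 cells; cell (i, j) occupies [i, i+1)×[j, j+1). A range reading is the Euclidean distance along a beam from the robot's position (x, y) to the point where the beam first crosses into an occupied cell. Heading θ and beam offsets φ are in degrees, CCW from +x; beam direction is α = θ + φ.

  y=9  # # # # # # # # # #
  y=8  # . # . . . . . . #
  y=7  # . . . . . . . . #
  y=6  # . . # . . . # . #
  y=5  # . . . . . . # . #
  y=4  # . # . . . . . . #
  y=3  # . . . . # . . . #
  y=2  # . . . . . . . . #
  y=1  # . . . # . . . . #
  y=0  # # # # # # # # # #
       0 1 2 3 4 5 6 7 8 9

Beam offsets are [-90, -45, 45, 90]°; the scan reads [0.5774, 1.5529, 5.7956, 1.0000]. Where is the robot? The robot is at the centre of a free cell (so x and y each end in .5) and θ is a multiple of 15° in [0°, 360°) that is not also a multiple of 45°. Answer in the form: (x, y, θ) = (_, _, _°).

Enumerate (i+0.5, j+0.5, θ) over the 57 free cells and 16 admissible headings. For each, cast all 4 beams and compare to the given ranges.
  (7.5, 7.5, 240°): beam 1 = 3.0000 ≠ 0.5774 ✗
  (6.5, 3.5, 30°): beam 1 = 2.8868 ≠ 0.5774 ✗
  (4.5, 8.5, 255°): beam 1 = 1.5529 ≠ 0.5774 ✗
  (7.5, 3.5, 240°): beam 1 = 5.0000 ≠ 0.5774 ✗
  …
  (2.5, 7.5, 210°): r_1=0.5774, r_2=1.5529, r_3=5.7956, r_4=1.0000 — all match ✓
No second candidate reproduces the full scan.

(x, y, θ) = (2.5, 7.5, 210°)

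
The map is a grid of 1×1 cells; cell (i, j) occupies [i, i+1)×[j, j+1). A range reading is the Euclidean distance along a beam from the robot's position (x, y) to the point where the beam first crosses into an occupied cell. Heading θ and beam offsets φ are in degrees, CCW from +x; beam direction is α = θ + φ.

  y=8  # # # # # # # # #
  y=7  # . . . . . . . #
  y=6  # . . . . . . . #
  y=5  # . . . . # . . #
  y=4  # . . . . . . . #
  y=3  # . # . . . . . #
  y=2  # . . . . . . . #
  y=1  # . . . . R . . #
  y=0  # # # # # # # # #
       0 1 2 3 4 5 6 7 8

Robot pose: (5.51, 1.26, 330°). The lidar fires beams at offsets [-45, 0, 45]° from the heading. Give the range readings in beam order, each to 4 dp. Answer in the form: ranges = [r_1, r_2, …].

beam 1: φ=-45°, α=285°
  cosα=0.2588 sinα=-0.9659 | (5,1) | tMaxX 1.8932 tMaxY 0.2692 | tΔX 3.8637 tΔY 1.0353
    t=0.2692 [y] (5,0) — stop
  → r_1 = 0.2692
beam 2: φ=0°, α=330°
  cosα=0.8660 sinα=-0.5000 | (5,1) | tMaxX 0.5658 tMaxY 0.5200 | tΔX 1.1547 tΔY 2.0000
    t=0.5200 [y] (5,0) — stop
  → r_2 = 0.5200
beam 3: φ=45°, α=15°
  cosα=0.9659 sinα=0.2588 | (5,1) | tMaxX 0.5073 tMaxY 2.8591 | tΔX 1.0353 tΔY 3.8637
    t=0.5073 [x] (6,1)
    t=1.5426 [x] (7,1)
    t=2.5778 [x] (8,1) — stop
  → r_3 = 2.5778

ranges = [0.2692, 0.5200, 2.5778]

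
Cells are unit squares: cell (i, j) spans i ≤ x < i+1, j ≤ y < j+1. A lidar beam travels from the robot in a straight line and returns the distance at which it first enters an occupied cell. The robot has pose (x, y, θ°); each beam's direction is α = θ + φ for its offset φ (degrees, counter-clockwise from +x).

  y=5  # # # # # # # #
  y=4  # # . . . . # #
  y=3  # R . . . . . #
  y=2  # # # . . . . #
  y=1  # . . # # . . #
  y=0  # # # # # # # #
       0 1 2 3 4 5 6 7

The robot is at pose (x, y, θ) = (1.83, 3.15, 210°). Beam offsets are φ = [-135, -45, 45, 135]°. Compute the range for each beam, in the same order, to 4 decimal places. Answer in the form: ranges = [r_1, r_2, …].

ranges = [1.9153, 0.8593, 0.1553, 0.5796]

beam 1: φ=-135°, α=75°
  d=(0.2588,0.9659)  start (1,3)  tX=0.6568 tY=0.8800  stride 1/|dx|=3.8637 1/|dy|=1.0353
    cross x-line → (2,3), t=0.6568
    cross y-line → (2,4), t=0.8800
    cross y-line → (2,5), t=1.9153 (wall)
  → r_1 = 1.9153
beam 2: φ=-45°, α=165°
  d=(-0.9659,0.2588)  start (1,3)  tX=0.8593 tY=3.2841  stride 1/|dx|=1.0353 1/|dy|=3.8637
    cross x-line → (0,3), t=0.8593 (wall)
  → r_2 = 0.8593
beam 3: φ=45°, α=255°
  d=(-0.2588,-0.9659)  start (1,3)  tX=3.2069 tY=0.1553  stride 1/|dx|=3.8637 1/|dy|=1.0353
    cross y-line → (1,2), t=0.1553 (wall)
  → r_3 = 0.1553
beam 4: φ=135°, α=345°
  d=(0.9659,-0.2588)  start (1,3)  tX=0.1760 tY=0.5796  stride 1/|dx|=1.0353 1/|dy|=3.8637
    cross x-line → (2,3), t=0.1760
    cross y-line → (2,2), t=0.5796 (wall)
  → r_4 = 0.5796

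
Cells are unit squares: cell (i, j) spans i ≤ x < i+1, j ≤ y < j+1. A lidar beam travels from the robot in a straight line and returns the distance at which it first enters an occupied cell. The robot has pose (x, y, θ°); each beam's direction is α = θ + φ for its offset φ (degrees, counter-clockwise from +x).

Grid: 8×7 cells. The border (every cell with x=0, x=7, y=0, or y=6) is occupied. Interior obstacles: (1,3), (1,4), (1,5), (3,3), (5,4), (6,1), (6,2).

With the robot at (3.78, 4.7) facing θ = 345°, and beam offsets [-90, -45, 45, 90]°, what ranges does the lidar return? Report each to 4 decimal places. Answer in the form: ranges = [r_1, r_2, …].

ranges = [0.7247, 4.2724, 2.6000, 1.3459]

beam 1: φ=-90°, α=255°
  dir = (cos 255°, sin 255°) = (-0.2588, -0.9659); from cell (3,4)
  next x-line at t=3.0137, next y-line at t=0.7247; Δt_x=3.8637, Δt_y=1.0353
    y: enter (3,3) at t=0.7247 ← occupied
  → r_1 = 0.7247
beam 2: φ=-45°, α=300°
  dir = (cos 300°, sin 300°) = (0.5000, -0.8660); from cell (3,4)
  next x-line at t=0.4400, next y-line at t=0.8083; Δt_x=2.0000, Δt_y=1.1547
    x: enter (4,4) at t=0.4400
    y: enter (4,3) at t=0.8083
    y: enter (4,2) at t=1.9630
    x: enter (5,2) at t=2.4400
    y: enter (5,1) at t=3.1177
    y: enter (5,0) at t=4.2724 ← occupied
  → r_2 = 4.2724
beam 3: φ=45°, α=30°
  dir = (cos 30°, sin 30°) = (0.8660, 0.5000); from cell (3,4)
  next x-line at t=0.2540, next y-line at t=0.6000; Δt_x=1.1547, Δt_y=2.0000
    x: enter (4,4) at t=0.2540
    y: enter (4,5) at t=0.6000
    x: enter (5,5) at t=1.4087
    x: enter (6,5) at t=2.5634
    y: enter (6,6) at t=2.6000 ← occupied
  → r_3 = 2.6000
beam 4: φ=90°, α=75°
  dir = (cos 75°, sin 75°) = (0.2588, 0.9659); from cell (3,4)
  next x-line at t=0.8500, next y-line at t=0.3106; Δt_x=3.8637, Δt_y=1.0353
    y: enter (3,5) at t=0.3106
    x: enter (4,5) at t=0.8500
    y: enter (4,6) at t=1.3459 ← occupied
  → r_4 = 1.3459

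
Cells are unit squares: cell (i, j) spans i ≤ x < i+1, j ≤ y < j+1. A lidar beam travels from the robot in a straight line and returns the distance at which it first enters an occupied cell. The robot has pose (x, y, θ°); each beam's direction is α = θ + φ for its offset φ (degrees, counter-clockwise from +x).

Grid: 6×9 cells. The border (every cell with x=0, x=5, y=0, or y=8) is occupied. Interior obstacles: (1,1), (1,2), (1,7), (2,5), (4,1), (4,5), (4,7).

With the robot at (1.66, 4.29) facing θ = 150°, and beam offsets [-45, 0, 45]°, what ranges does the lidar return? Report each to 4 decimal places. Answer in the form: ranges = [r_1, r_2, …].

beam 1: φ=-45°, α=105°
  cosα=-0.2588 sinα=0.9659 | (1,4) | tMaxX 2.5500 tMaxY 0.7350 | tΔX 3.8637 tΔY 1.0353
    t=0.7350 [y] (1,5)
    t=1.7703 [y] (1,6)
    t=2.5500 [x] (0,6) — stop
  → r_1 = 2.5500
beam 2: φ=0°, α=150°
  cosα=-0.8660 sinα=0.5000 | (1,4) | tMaxX 0.7621 tMaxY 1.4200 | tΔX 1.1547 tΔY 2.0000
    t=0.7621 [x] (0,4) — stop
  → r_2 = 0.7621
beam 3: φ=45°, α=195°
  cosα=-0.9659 sinα=-0.2588 | (1,4) | tMaxX 0.6833 tMaxY 1.1205 | tΔX 1.0353 tΔY 3.8637
    t=0.6833 [x] (0,4) — stop
  → r_3 = 0.6833

ranges = [2.5500, 0.7621, 0.6833]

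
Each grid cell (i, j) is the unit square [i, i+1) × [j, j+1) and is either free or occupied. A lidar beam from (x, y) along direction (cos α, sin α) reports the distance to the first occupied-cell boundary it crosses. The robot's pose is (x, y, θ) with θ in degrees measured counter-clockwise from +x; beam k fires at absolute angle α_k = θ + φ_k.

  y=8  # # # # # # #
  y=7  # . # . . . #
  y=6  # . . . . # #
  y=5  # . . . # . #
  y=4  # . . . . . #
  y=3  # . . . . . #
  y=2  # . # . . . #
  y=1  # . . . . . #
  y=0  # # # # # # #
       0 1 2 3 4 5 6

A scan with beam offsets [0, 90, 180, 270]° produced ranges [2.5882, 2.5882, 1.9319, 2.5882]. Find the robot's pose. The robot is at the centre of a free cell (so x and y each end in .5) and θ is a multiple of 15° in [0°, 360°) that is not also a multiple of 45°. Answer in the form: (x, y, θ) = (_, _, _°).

(x, y, θ) = (3.5, 3.5, 255°)

Candidates: 31 free-cell centres × 16 headings = 496 poses. Raycast each; keep the one whose scan matches to 4 dp.
  (2.5, 3.5, 285°): beam 1 = 0.5176 ≠ 2.5882 ✗
  (5.5, 4.5, 150°): beam 1 = 1.0000 ≠ 2.5882 ✗
  (5.5, 7.5, 30°): beam 1 = 0.5774 ≠ 2.5882 ✗
  …
  (3.5, 3.5, 255°): r_1=2.5882, r_2=2.5882, r_3=1.9319, r_4=2.5882 — all match ✓
Only this pose fits every beam.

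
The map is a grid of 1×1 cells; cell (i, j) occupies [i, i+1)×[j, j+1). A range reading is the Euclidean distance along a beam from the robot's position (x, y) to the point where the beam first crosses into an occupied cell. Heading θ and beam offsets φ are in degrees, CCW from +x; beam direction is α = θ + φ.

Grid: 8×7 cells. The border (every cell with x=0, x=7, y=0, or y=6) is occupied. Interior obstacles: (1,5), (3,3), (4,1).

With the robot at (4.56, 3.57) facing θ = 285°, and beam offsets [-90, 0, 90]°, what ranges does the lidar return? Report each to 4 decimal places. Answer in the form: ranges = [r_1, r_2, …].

beam 1: φ=-90°, α=195°
  dir = (cos 195°, sin 195°) = (-0.9659, -0.2588); from cell (4,3)
  next x-line at t=0.5798, next y-line at t=2.2023; Δt_x=1.0353, Δt_y=3.8637
    x: enter (3,3) at t=0.5798 ← occupied
  → r_1 = 0.5798
beam 2: φ=0°, α=285°
  dir = (cos 285°, sin 285°) = (0.2588, -0.9659); from cell (4,3)
  next x-line at t=1.7000, next y-line at t=0.5901; Δt_x=3.8637, Δt_y=1.0353
    y: enter (4,2) at t=0.5901
    y: enter (4,1) at t=1.6254 ← occupied
  → r_2 = 1.6254
beam 3: φ=90°, α=15°
  dir = (cos 15°, sin 15°) = (0.9659, 0.2588); from cell (4,3)
  next x-line at t=0.4555, next y-line at t=1.6614; Δt_x=1.0353, Δt_y=3.8637
    x: enter (5,3) at t=0.4555
    x: enter (6,3) at t=1.4908
    y: enter (6,4) at t=1.6614
    x: enter (7,4) at t=2.5261 ← occupied
  → r_3 = 2.5261

ranges = [0.5798, 1.6254, 2.5261]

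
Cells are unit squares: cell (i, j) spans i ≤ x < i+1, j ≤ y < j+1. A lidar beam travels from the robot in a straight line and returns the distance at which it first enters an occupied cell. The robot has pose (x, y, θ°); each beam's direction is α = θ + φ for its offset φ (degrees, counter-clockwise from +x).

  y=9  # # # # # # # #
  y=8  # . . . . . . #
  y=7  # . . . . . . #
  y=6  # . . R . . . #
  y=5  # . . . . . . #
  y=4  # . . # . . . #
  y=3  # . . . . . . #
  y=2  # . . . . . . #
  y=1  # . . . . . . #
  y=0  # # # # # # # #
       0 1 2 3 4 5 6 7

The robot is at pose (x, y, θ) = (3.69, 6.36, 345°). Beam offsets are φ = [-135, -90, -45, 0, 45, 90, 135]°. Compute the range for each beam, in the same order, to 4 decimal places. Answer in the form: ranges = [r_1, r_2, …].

beam 1: φ=-135°, α=210°
  direction (-0.8660, -0.5000); cell (3,6); t to first gridline: x 0.7967, y 0.7200 (then +1.1547 / +2.0000)
    (3,5) via y @ 0.7200
    (2,5) via x @ 0.7967
    (1,5) via x @ 1.9514
    (1,4) via y @ 2.7200
    (0,4) via x @ 3.1061  # hit
  → r_1 = 3.1061
beam 2: φ=-90°, α=255°
  direction (-0.2588, -0.9659); cell (3,6); t to first gridline: x 2.6660, y 0.3727 (then +3.8637 / +1.0353)
    (3,5) via y @ 0.3727
    (3,4) via y @ 1.4080  # hit
  → r_2 = 1.4080
beam 3: φ=-45°, α=300°
  direction (0.5000, -0.8660); cell (3,6); t to first gridline: x 0.6200, y 0.4157 (then +2.0000 / +1.1547)
    (3,5) via y @ 0.4157
    (4,5) via x @ 0.6200
    (4,4) via y @ 1.5704
    (5,4) via x @ 2.6200
    (5,3) via y @ 2.7251
    (5,2) via y @ 3.8798
    (6,2) via x @ 4.6200
    (6,1) via y @ 5.0345
    (6,0) via y @ 6.1892  # hit
  → r_3 = 6.1892
beam 4: φ=0°, α=345°
  direction (0.9659, -0.2588); cell (3,6); t to first gridline: x 0.3209, y 1.3909 (then +1.0353 / +3.8637)
    (4,6) via x @ 0.3209
    (5,6) via x @ 1.3562
    (5,5) via y @ 1.3909
    (6,5) via x @ 2.3915
    (7,5) via x @ 3.4268  # hit
  → r_4 = 3.4268
beam 5: φ=45°, α=30°
  direction (0.8660, 0.5000); cell (3,6); t to first gridline: x 0.3580, y 1.2800 (then +1.1547 / +2.0000)
    (4,6) via x @ 0.3580
    (4,7) via y @ 1.2800
    (5,7) via x @ 1.5127
    (6,7) via x @ 2.6674
    (6,8) via y @ 3.2800
    (7,8) via x @ 3.8221  # hit
  → r_5 = 3.8221
beam 6: φ=90°, α=75°
  direction (0.2588, 0.9659); cell (3,6); t to first gridline: x 1.1977, y 0.6626 (then +3.8637 / +1.0353)
    (3,7) via y @ 0.6626
    (4,7) via x @ 1.1977
    (4,8) via y @ 1.6979
    (4,9) via y @ 2.7331  # hit
  → r_6 = 2.7331
beam 7: φ=135°, α=120°
  direction (-0.5000, 0.8660); cell (3,6); t to first gridline: x 1.3800, y 0.7390 (then +2.0000 / +1.1547)
    (3,7) via y @ 0.7390
    (2,7) via x @ 1.3800
    (2,8) via y @ 1.8937
    (2,9) via y @ 3.0484  # hit
  → r_7 = 3.0484

ranges = [3.1061, 1.4080, 6.1892, 3.4268, 3.8221, 2.7331, 3.0484]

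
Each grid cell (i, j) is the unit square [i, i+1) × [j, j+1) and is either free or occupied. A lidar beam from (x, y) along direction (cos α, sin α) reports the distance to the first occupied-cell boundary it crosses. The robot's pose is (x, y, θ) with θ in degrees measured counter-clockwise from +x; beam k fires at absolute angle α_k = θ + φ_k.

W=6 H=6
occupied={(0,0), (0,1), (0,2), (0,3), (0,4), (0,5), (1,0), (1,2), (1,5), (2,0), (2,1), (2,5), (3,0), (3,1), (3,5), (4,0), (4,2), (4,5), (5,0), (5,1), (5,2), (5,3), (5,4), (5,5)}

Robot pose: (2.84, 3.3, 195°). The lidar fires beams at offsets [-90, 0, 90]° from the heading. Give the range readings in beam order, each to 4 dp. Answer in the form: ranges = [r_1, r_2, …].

ranges = [1.7600, 1.1591, 1.3459]

beam 1: φ=-90°, α=105°
  direction (-0.2588, 0.9659); cell (2,3); t to first gridline: x 3.2455, y 0.7247 (then +3.8637 / +1.0353)
    (2,4) via y @ 0.7247
    (2,5) via y @ 1.7600  # hit
  → r_1 = 1.7600
beam 2: φ=0°, α=195°
  direction (-0.9659, -0.2588); cell (2,3); t to first gridline: x 0.8696, y 1.1591 (then +1.0353 / +3.8637)
    (1,3) via x @ 0.8696
    (1,2) via y @ 1.1591  # hit
  → r_2 = 1.1591
beam 3: φ=90°, α=285°
  direction (0.2588, -0.9659); cell (2,3); t to first gridline: x 0.6182, y 0.3106 (then +3.8637 / +1.0353)
    (2,2) via y @ 0.3106
    (3,2) via x @ 0.6182
    (3,1) via y @ 1.3459  # hit
  → r_3 = 1.3459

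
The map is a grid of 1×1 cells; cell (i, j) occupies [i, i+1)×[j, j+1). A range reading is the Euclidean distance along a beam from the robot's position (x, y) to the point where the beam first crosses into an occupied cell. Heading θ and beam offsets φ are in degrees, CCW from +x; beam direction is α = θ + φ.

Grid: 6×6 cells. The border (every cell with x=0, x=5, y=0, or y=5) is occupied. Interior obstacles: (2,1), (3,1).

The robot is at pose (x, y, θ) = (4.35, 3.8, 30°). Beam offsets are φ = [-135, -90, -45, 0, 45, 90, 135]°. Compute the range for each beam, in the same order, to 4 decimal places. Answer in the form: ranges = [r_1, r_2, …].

beam 1: φ=-135°, α=255°
  d=(-0.2588,-0.9659)  start (4,3)  tX=1.3523 tY=0.8282  stride 1/|dx|=3.8637 1/|dy|=1.0353
    cross y-line → (4,2), t=0.8282
    cross x-line → (3,2), t=1.3523
    cross y-line → (3,1), t=1.8635 (wall)
  → r_1 = 1.8635
beam 2: φ=-90°, α=300°
  d=(0.5000,-0.8660)  start (4,3)  tX=1.3000 tY=0.9238  stride 1/|dx|=2.0000 1/|dy|=1.1547
    cross y-line → (4,2), t=0.9238
    cross x-line → (5,2), t=1.3000 (wall)
  → r_2 = 1.3000
beam 3: φ=-45°, α=345°
  d=(0.9659,-0.2588)  start (4,3)  tX=0.6729 tY=3.0910  stride 1/|dx|=1.0353 1/|dy|=3.8637
    cross x-line → (5,3), t=0.6729 (wall)
  → r_3 = 0.6729
beam 4: φ=0°, α=30°
  d=(0.8660,0.5000)  start (4,3)  tX=0.7506 tY=0.4000  stride 1/|dx|=1.1547 1/|dy|=2.0000
    cross y-line → (4,4), t=0.4000
    cross x-line → (5,4), t=0.7506 (wall)
  → r_4 = 0.7506
beam 5: φ=45°, α=75°
  d=(0.2588,0.9659)  start (4,3)  tX=2.5114 tY=0.2071  stride 1/|dx|=3.8637 1/|dy|=1.0353
    cross y-line → (4,4), t=0.2071
    cross y-line → (4,5), t=1.2423 (wall)
  → r_5 = 1.2423
beam 6: φ=90°, α=120°
  d=(-0.5000,0.8660)  start (4,3)  tX=0.7000 tY=0.2309  stride 1/|dx|=2.0000 1/|dy|=1.1547
    cross y-line → (4,4), t=0.2309
    cross x-line → (3,4), t=0.7000
    cross y-line → (3,5), t=1.3856 (wall)
  → r_6 = 1.3856
beam 7: φ=135°, α=165°
  d=(-0.9659,0.2588)  start (4,3)  tX=0.3623 tY=0.7727  stride 1/|dx|=1.0353 1/|dy|=3.8637
    cross x-line → (3,3), t=0.3623
    cross y-line → (3,4), t=0.7727
    cross x-line → (2,4), t=1.3976
    cross x-line → (1,4), t=2.4329
    cross x-line → (0,4), t=3.4682 (wall)
  → r_7 = 3.4682

ranges = [1.8635, 1.3000, 0.6729, 0.7506, 1.2423, 1.3856, 3.4682]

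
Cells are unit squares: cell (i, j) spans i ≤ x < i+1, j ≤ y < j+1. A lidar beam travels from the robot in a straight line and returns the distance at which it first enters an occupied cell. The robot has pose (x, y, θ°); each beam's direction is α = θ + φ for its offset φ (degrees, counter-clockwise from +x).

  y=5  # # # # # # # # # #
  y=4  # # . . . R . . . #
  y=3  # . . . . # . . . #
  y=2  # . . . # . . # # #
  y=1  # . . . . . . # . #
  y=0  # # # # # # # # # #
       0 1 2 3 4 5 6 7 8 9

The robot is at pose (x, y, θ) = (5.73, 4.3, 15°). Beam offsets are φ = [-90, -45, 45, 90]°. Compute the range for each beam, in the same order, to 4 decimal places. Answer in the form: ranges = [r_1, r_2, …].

beam 1: φ=-90°, α=285°
  cosα=0.2588 sinα=-0.9659 | (5,4) | tMaxX 1.0432 tMaxY 0.3106 | tΔX 3.8637 tΔY 1.0353
    t=0.3106 [y] (5,3) — stop
  → r_1 = 0.3106
beam 2: φ=-45°, α=330°
  cosα=0.8660 sinα=-0.5000 | (5,4) | tMaxX 0.3118 tMaxY 0.6000 | tΔX 1.1547 tΔY 2.0000
    t=0.3118 [x] (6,4)
    t=0.6000 [y] (6,3)
    t=1.4665 [x] (7,3)
    t=2.6000 [y] (7,2) — stop
  → r_2 = 2.6000
beam 3: φ=45°, α=60°
  cosα=0.5000 sinα=0.8660 | (5,4) | tMaxX 0.5400 tMaxY 0.8083 | tΔX 2.0000 tΔY 1.1547
    t=0.5400 [x] (6,4)
    t=0.8083 [y] (6,5) — stop
  → r_3 = 0.8083
beam 4: φ=90°, α=105°
  cosα=-0.2588 sinα=0.9659 | (5,4) | tMaxX 2.8205 tMaxY 0.7247 | tΔX 3.8637 tΔY 1.0353
    t=0.7247 [y] (5,5) — stop
  → r_4 = 0.7247

ranges = [0.3106, 2.6000, 0.8083, 0.7247]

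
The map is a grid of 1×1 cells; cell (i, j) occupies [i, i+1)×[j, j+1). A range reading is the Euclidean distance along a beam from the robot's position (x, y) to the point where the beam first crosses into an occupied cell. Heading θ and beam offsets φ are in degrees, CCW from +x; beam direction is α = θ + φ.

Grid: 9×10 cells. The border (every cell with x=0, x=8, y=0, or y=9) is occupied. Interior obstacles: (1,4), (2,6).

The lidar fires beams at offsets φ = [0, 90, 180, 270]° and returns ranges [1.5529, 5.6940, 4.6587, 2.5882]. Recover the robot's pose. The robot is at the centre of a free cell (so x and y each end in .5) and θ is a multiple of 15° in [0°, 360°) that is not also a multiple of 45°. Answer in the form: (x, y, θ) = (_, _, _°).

The pose lattice has 54·16 = 864 candidates. Test each by forward raycasting.
  (4.5, 8.5, 120°): beam 1 = 0.5774 ≠ 1.5529 ✗
  (5.5, 3.5, 150°): beam 1 = 5.1962 ≠ 1.5529 ✗
  (6.5, 5.5, 165°): beam 1 = 3.6235 ≠ 1.5529 ✗
  …
  (6.5, 3.5, 345°): r_1=1.5529, r_2=5.6940, r_3=4.6587, r_4=2.5882 — all match ✓
Unique over the lattice → pose = (6.5, 3.5, 345°).

(x, y, θ) = (6.5, 3.5, 345°)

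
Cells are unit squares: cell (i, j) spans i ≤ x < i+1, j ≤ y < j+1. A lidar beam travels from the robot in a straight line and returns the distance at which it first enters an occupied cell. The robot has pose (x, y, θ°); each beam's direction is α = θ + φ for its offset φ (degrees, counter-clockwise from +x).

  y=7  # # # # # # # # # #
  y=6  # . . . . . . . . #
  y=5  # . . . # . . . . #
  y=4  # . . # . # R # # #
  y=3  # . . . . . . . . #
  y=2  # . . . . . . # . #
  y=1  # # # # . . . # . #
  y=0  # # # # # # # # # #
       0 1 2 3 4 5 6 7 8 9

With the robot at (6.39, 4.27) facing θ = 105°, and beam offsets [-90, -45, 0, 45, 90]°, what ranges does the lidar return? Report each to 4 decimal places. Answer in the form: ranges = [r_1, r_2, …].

beam 1: φ=-90°, α=15°
  dir = (cos 15°, sin 15°) = (0.9659, 0.2588); from cell (6,4)
  next x-line at t=0.6315, next y-line at t=2.8205; Δt_x=1.0353, Δt_y=3.8637
    x: enter (7,4) at t=0.6315 ← occupied
  → r_1 = 0.6315
beam 2: φ=-45°, α=60°
  dir = (cos 60°, sin 60°) = (0.5000, 0.8660); from cell (6,4)
  next x-line at t=1.2200, next y-line at t=0.8429; Δt_x=2.0000, Δt_y=1.1547
    y: enter (6,5) at t=0.8429
    x: enter (7,5) at t=1.2200
    y: enter (7,6) at t=1.9976
    y: enter (7,7) at t=3.1523 ← occupied
  → r_2 = 3.1523
beam 3: φ=0°, α=105°
  dir = (cos 105°, sin 105°) = (-0.2588, 0.9659); from cell (6,4)
  next x-line at t=1.5068, next y-line at t=0.7558; Δt_x=3.8637, Δt_y=1.0353
    y: enter (6,5) at t=0.7558
    x: enter (5,5) at t=1.5068
    y: enter (5,6) at t=1.7910
    y: enter (5,7) at t=2.8263 ← occupied
  → r_3 = 2.8263
beam 4: φ=45°, α=150°
  dir = (cos 150°, sin 150°) = (-0.8660, 0.5000); from cell (6,4)
  next x-line at t=0.4503, next y-line at t=1.4600; Δt_x=1.1547, Δt_y=2.0000
    x: enter (5,4) at t=0.4503 ← occupied
  → r_4 = 0.4503
beam 5: φ=90°, α=195°
  dir = (cos 195°, sin 195°) = (-0.9659, -0.2588); from cell (6,4)
  next x-line at t=0.4038, next y-line at t=1.0432; Δt_x=1.0353, Δt_y=3.8637
    x: enter (5,4) at t=0.4038 ← occupied
  → r_5 = 0.4038

ranges = [0.6315, 3.1523, 2.8263, 0.4503, 0.4038]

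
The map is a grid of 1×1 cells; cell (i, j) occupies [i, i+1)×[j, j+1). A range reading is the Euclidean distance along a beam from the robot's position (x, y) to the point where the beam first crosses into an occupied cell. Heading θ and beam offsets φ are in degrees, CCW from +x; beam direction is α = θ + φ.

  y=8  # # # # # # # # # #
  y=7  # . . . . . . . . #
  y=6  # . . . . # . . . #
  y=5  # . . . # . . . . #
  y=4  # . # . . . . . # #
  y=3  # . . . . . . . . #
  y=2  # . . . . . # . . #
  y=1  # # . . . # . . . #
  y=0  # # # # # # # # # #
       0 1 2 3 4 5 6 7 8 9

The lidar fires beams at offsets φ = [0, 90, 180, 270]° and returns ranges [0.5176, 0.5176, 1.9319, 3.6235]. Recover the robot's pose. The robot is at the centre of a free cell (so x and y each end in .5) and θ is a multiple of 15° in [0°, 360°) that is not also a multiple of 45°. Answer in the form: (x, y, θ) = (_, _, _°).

(x, y, θ) = (1.5, 7.5, 75°)

The pose lattice has 49·16 = 784 candidates. Test each by forward raycasting.
  (3.5, 3.5, 165°): beam 1 = 2.5882 ≠ 0.5176 ✗
  (7.5, 6.5, 150°): beam 1 = 3.0000 ≠ 0.5176 ✗
  (7.5, 3.5, 60°): beam 1 = 1.0000 ≠ 0.5176 ✗
  (6.5, 7.5, 120°): beam 1 = 0.5774 ≠ 0.5176 ✗
  (7.5, 7.5, 120°): beam 1 = 0.5774 ≠ 0.5176 ✗
  …
  (1.5, 7.5, 75°): r_1=0.5176, r_2=0.5176, r_3=1.9319, r_4=3.6235 — all match ✓
Unique over the lattice → pose = (1.5, 7.5, 75°).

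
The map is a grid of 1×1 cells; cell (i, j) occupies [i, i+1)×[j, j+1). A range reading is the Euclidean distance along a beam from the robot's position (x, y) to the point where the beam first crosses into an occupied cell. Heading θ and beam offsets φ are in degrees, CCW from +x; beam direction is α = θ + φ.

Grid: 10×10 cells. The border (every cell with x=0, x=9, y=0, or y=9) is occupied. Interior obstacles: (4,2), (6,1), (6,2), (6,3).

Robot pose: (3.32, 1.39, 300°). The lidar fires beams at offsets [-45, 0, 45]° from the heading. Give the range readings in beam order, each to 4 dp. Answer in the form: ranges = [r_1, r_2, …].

ranges = [0.4038, 0.4503, 1.5068]

beam 1: φ=-45°, α=255°
  dir = (cos 255°, sin 255°) = (-0.2588, -0.9659); from cell (3,1)
  next x-line at t=1.2364, next y-line at t=0.4038; Δt_x=3.8637, Δt_y=1.0353
    y: enter (3,0) at t=0.4038 ← occupied
  → r_1 = 0.4038
beam 2: φ=0°, α=300°
  dir = (cos 300°, sin 300°) = (0.5000, -0.8660); from cell (3,1)
  next x-line at t=1.3600, next y-line at t=0.4503; Δt_x=2.0000, Δt_y=1.1547
    y: enter (3,0) at t=0.4503 ← occupied
  → r_2 = 0.4503
beam 3: φ=45°, α=345°
  dir = (cos 345°, sin 345°) = (0.9659, -0.2588); from cell (3,1)
  next x-line at t=0.7040, next y-line at t=1.5068; Δt_x=1.0353, Δt_y=3.8637
    x: enter (4,1) at t=0.7040
    y: enter (4,0) at t=1.5068 ← occupied
  → r_3 = 1.5068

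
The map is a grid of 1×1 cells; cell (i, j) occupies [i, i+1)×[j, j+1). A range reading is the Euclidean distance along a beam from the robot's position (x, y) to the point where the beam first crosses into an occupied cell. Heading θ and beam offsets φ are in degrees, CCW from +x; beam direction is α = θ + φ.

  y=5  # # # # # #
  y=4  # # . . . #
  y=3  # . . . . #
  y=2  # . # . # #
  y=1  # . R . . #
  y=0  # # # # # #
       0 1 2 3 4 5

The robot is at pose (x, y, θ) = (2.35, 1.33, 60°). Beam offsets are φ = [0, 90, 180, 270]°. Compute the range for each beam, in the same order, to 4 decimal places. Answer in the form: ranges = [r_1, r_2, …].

ranges = [0.7736, 1.5588, 0.3811, 0.6600]

beam 1: φ=0°, α=60°
  direction (0.5000, 0.8660); cell (2,1); t to first gridline: x 1.3000, y 0.7736 (then +2.0000 / +1.1547)
    (2,2) via y @ 0.7736  # hit
  → r_1 = 0.7736
beam 2: φ=90°, α=150°
  direction (-0.8660, 0.5000); cell (2,1); t to first gridline: x 0.4041, y 1.3400 (then +1.1547 / +2.0000)
    (1,1) via x @ 0.4041
    (1,2) via y @ 1.3400
    (0,2) via x @ 1.5588  # hit
  → r_2 = 1.5588
beam 3: φ=180°, α=240°
  direction (-0.5000, -0.8660); cell (2,1); t to first gridline: x 0.7000, y 0.3811 (then +2.0000 / +1.1547)
    (2,0) via y @ 0.3811  # hit
  → r_3 = 0.3811
beam 4: φ=270°, α=330°
  direction (0.8660, -0.5000); cell (2,1); t to first gridline: x 0.7506, y 0.6600 (then +1.1547 / +2.0000)
    (2,0) via y @ 0.6600  # hit
  → r_4 = 0.6600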